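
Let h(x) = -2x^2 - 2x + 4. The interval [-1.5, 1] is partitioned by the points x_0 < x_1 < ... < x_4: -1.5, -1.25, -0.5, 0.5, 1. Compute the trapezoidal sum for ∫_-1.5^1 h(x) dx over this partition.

7.8125

Subinterval widths: 0.25, 0.75, 1, 0.5.
h(-1.5) = 2.5, h(-1.25) = 3.375, h(-0.5) = 4.5, h(0.5) = 2.5, h(1) = 0.
On each subinterval the trapezoid contributes (Δx_i/2)·[h(x_{i-1}) + h(x_i)].
Sum = 7.8125.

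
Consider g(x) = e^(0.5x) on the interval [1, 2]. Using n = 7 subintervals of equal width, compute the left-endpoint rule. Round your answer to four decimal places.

Δx = (2 − 1)/7 = 1/7.
Left endpoints: 1, 8/7, 9/7, 10/7, 11/7, 12/7, 13/7.
g(1) ≈ 1.6487, g(8/7) ≈ 1.7708, g(9/7) ≈ 1.9019, g(10/7) ≈ 2.0427, g(11/7) ≈ 2.1940, g(12/7) ≈ 2.3564, g(13/7) ≈ 2.5309.
Sum = Δx · [g(1) + g(8/7) + g(9/7) + ...].
Sum ≈ 2.0636.

2.0636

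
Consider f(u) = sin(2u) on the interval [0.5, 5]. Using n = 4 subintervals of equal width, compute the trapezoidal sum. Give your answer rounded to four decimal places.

Δu = (5 − 0.5)/4 = 1.125.
f(0.5) ≈ 0.8415, f(1.625) ≈ -0.1082, f(2.75) ≈ -0.7055, f(3.875) ≈ 0.9946, f(5) ≈ -0.5440.
T_4 = (Δu/2)·[f(u_0) + 2f(u_1) + 2f(u_2) + 2f(u_3) + f(u_4)].
Sum ≈ 0.3708.

0.3708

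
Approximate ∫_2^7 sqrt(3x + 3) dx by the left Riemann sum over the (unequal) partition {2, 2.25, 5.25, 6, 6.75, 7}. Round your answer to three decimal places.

18.007

Subinterval widths: 0.25, 3, 0.75, 0.75, 0.25.
Left endpoints: 2, 2.25, 5.25, 6, 6.75.
f(2) ≈ 3.000, f(2.25) ≈ 3.122, f(5.25) ≈ 4.330, f(6) ≈ 4.583, f(6.75) ≈ 4.822.
Sum = Σ Δx_i · f(x_i).
Sum ≈ 18.007.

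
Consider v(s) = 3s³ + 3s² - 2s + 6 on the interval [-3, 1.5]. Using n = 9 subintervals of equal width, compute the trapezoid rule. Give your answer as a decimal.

Δs = (1.5 − (-3))/9 = 0.5.
v(-3) = -42, v(-2.5) = -17.125, v(-2) = -2, v(-1.5) = 5.625, v(-1) = 8, v(-0.5) = 7.375, v(0) = 6, v(0.5) = 6.125, v(1) = 10, v(1.5) = 19.875.
T_9 = (Δs/2)·[v(s_0) + 2v(s_1) + ... + 2v(s_{8}) + v(s_9)].
Sum = 6.46875.

6.46875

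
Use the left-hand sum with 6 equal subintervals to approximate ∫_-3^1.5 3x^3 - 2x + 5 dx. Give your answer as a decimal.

Δx = (1.5 − (-3))/6 = 0.75.
Left endpoints: -3, -2.25, -1.5, -0.75, 0, 0.75.
f(-3) = -70, f(-2.25) = -24.671875, f(-1.5) = -2.125, f(-0.75) = 5.234375, f(0) = 5, f(0.75) = 4.765625.
Sum = Δx · [f(-3) + f(-2.25) + f(-1.5) + ...].
Sum = -61.34765625.

-61.34765625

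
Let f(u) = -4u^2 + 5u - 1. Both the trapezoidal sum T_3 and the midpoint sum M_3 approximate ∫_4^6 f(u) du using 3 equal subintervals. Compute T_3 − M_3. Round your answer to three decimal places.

T_3 ≈ -155.25926.
M_3 ≈ -154.37037.
T_3 − M_3 ≈ -0.889.

-0.889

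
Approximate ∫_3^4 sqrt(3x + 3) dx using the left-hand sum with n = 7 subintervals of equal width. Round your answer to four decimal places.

Δx = (4 − 3)/7 = 1/7.
Left endpoints: 3, 22/7, 23/7, 24/7, 25/7, 26/7, 27/7.
f(3) ≈ 3.4641, f(22/7) ≈ 3.5254, f(23/7) ≈ 3.5857, f(24/7) ≈ 3.6450, f(25/7) ≈ 3.7033, f(26/7) ≈ 3.7607, f(27/7) ≈ 3.8173.
Sum = Δx · [f(3) + f(22/7) + f(23/7) + ...].
Sum ≈ 3.6431.

3.6431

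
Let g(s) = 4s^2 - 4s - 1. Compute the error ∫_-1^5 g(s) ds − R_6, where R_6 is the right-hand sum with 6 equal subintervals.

Exact integral: ∫_-1^5 g(s) ds = 114.
R_6 = 154.
Error = 114 − 154 = -40.

-40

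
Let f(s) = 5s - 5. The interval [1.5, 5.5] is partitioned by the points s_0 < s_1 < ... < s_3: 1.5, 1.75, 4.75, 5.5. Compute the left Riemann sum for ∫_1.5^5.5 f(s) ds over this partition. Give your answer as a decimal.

Subinterval widths: 0.25, 3, 0.75.
Left endpoints: 1.5, 1.75, 4.75.
f(1.5) = 2.5, f(1.75) = 3.75, f(4.75) = 18.75.
Sum = Σ Δs_i · f(s_i).
Sum = 25.9375.

25.9375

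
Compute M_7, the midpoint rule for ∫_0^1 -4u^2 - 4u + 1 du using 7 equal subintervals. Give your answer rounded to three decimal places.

-2.327

Δu = (1 − 0)/7 = 1/7.
Midpoints: 1/14, 3/14, 5/14, 0.5, 9/14, 11/14, 13/14.
f(1/14) = 34/49, f(3/14) = -2/49, f(5/14) = -46/49, f(0.5) = -2, f(9/14) = -158/49, f(11/14) = -226/49, f(13/14) = -302/49.
Sum = Δu · [f(1/14) + f(3/14) + f(5/14) + ...].
Sum ≈ -2.327.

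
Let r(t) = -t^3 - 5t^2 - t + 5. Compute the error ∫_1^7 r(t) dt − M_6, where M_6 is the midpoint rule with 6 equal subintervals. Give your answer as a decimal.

-8.5

Exact integral: ∫_1^7 r(t) dt = -1164.
M_6 = -1155.5.
Error = -1164 − (-1155.5) = -8.5.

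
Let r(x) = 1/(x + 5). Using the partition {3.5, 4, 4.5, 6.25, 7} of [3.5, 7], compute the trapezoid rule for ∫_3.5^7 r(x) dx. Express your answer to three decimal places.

0.346

Subinterval widths: 0.5, 0.5, 1.75, 0.75.
r(3.5) = 2/17, r(4) = 1/9, r(4.5) = 2/19, r(6.25) = 4/45, r(7) = 1/12.
On each subinterval the trapezoid contributes (Δx_i/2)·[r(x_{i-1}) + r(x_i)].
Sum ≈ 0.346.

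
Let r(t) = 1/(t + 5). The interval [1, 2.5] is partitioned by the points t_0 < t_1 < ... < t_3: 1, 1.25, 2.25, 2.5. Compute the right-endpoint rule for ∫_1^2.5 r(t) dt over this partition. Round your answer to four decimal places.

Subinterval widths: 0.25, 1, 0.25.
Right endpoints: 1.25, 2.25, 2.5.
r(1.25) = 0.16, r(2.25) = 4/29, r(2.5) = 2/15.
Sum = Σ Δt_i · r(t_i).
Sum ≈ 0.2113.

0.2113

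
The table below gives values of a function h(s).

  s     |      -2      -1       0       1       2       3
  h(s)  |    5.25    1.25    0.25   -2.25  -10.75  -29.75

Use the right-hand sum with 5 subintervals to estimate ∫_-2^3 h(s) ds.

Δs = 1.
Sum = 1·[1.25 + 0.25 + (-2.25) + (-10.75) + (-29.75)] = -41.25.

-41.25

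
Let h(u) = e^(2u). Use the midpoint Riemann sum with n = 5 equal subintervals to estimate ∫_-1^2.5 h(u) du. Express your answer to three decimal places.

68.413

Δu = (2.5 − (-1))/5 = 0.7.
Midpoints: -0.65, 0.05, 0.75, 1.45, 2.15.
h(-0.65) ≈ 0.273, h(0.05) ≈ 1.105, h(0.75) ≈ 4.482, h(1.45) ≈ 18.174, h(2.15) ≈ 73.700.
Sum = Δu · [h(-0.65) + h(0.05) + h(0.75) + h(1.45) + h(2.15)].
Sum ≈ 68.413.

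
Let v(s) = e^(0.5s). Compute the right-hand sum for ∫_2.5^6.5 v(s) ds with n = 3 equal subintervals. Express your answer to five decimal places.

Δs = (6.5 − 2.5)/3 = 4/3.
Right endpoints: 23/6, 31/6, 6.5.
v(23/6) ≈ 6.79826, v(31/6) ≈ 13.24120, v(6.5) ≈ 25.79034.
Sum = Δs · [v(23/6) + v(31/6) + v(6.5)].
Sum ≈ 61.10640.

61.10640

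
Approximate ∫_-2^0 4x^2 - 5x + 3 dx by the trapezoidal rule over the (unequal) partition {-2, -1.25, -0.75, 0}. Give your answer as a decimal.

Subinterval widths: 0.75, 0.5, 0.75.
f(-2) = 29, f(-1.25) = 15.5, f(-0.75) = 9, f(0) = 3.
On each subinterval the trapezoid contributes (Δx_i/2)·[f(x_{i-1}) + f(x_i)].
Sum = 27.3125.

27.3125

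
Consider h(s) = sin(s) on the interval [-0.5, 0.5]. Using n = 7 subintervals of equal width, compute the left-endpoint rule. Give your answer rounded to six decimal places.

-0.068489

Δs = (0.5 − (-0.5))/7 = 1/7.
Left endpoints: -0.5, -5/14, -3/14, -1/14, 1/14, 3/14, 5/14.
h(-0.5) ≈ -0.479426, h(-5/14) ≈ -0.349599, h(-3/14) ≈ -0.212650, h(-1/14) ≈ -0.071368, h(1/14) ≈ 0.071368, h(3/14) ≈ 0.212650, h(5/14) ≈ 0.349599.
Sum = Δs · [h(-0.5) + h(-5/14) + h(-3/14) + ...].
Sum ≈ -0.068489.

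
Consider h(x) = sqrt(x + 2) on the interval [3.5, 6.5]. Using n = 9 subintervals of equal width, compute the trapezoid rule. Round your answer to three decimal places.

Δx = (6.5 − 3.5)/9 = 1/3.
h(3.5) ≈ 2.345, h(23/6) ≈ 2.415, h(25/6) ≈ 2.483, h(4.5) ≈ 2.550, h(29/6) ≈ 2.614, h(31/6) ≈ 2.677, h(5.5) ≈ 2.739, h(35/6) ≈ 2.799, h(37/6) ≈ 2.858, h(6.5) ≈ 2.915.
T_9 = (Δx/2)·[h(x_0) + 2h(x_1) + ... + 2h(x_{8}) + h(x_9)].
Sum ≈ 7.922.

7.922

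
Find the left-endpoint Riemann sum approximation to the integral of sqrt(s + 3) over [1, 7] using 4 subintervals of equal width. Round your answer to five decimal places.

14.85965

Δs = (7 − 1)/4 = 1.5.
Left endpoints: 1, 2.5, 4, 5.5.
f(1) ≈ 2.00000, f(2.5) ≈ 2.34521, f(4) ≈ 2.64575, f(5.5) ≈ 2.91548.
Sum = Δs · [f(1) + f(2.5) + f(4) + f(5.5)].
Sum ≈ 14.85965.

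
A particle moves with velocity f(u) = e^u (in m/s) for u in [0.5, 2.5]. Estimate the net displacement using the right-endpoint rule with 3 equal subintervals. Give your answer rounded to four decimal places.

Δu = (2.5 − 0.5)/3 = 2/3.
Right endpoints: 7/6, 11/6, 2.5.
f(7/6) ≈ 3.2113, f(11/6) ≈ 6.2547, f(2.5) ≈ 12.1825.
Sum = Δu · [f(7/6) + f(11/6) + f(2.5)].
Sum ≈ 14.4323.

14.4323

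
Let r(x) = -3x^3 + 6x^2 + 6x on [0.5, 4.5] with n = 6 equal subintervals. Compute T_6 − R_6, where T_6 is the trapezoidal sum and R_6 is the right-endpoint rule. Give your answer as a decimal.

T_6 ≈ -70.388889.
R_6 ≈ -113.388889.
T_6 − R_6 = 43.

43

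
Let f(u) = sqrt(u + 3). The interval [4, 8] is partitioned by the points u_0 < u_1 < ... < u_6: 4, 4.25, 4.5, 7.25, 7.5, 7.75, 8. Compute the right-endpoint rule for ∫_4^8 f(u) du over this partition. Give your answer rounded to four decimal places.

Subinterval widths: 0.25, 0.25, 2.75, 0.25, 0.25, 0.25.
Right endpoints: 4.25, 4.5, 7.25, 7.5, 7.75, 8.
f(4.25) ≈ 2.6926, f(4.5) ≈ 2.7386, f(7.25) ≈ 3.2016, f(7.5) ≈ 3.2404, f(7.75) ≈ 3.2787, f(8) ≈ 3.3166.
Sum = Σ Δu_i · f(u_i).
Sum ≈ 12.6210.

12.6210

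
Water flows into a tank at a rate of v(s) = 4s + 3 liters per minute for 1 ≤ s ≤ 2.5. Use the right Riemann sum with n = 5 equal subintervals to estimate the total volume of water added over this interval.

Δs = (2.5 − 1)/5 = 0.3.
Right endpoints: 1.3, 1.6, 1.9, 2.2, 2.5.
v(1.3) = 8.2, v(1.6) = 9.4, v(1.9) = 10.6, v(2.2) = 11.8, v(2.5) = 13.
Sum = Δs · [v(1.3) + v(1.6) + v(1.9) + v(2.2) + v(2.5)].
Sum = 15.9.

15.9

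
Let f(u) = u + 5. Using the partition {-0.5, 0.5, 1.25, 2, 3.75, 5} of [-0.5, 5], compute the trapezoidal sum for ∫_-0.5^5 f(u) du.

39.875

Subinterval widths: 1, 0.75, 0.75, 1.75, 1.25.
f(-0.5) = 4.5, f(0.5) = 5.5, f(1.25) = 6.25, f(2) = 7, f(3.75) = 8.75, f(5) = 10.
On each subinterval the trapezoid contributes (Δu_i/2)·[f(u_{i-1}) + f(u_i)].
Sum = 39.875.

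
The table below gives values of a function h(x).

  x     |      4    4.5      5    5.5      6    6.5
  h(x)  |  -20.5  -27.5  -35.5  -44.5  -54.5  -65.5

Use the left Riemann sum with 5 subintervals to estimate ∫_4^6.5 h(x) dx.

-91.25

Δx = 0.5.
Sum = 0.5·[(-20.5) + (-27.5) + (-35.5) + (-44.5) + (-54.5)] = -91.25.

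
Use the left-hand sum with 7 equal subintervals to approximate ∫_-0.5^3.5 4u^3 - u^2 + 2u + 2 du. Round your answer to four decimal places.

111.3673

Δu = (3.5 − (-0.5))/7 = 4/7.
Left endpoints: -0.5, 1/14, 9/14, 17/14, 25/14, 33/14, 41/14.
f(-0.5) = 0.25, f(1/14) = 2935/1372, f(9/14) = 5399/1372, f(17/14) = 13879/1372, f(25/14) = 34519/1372, f(33/14) = 73463/1372, f(41/14) = 136855/1372.
Sum = Δu · [f(-0.5) + f(1/14) + f(9/14) + ...].
Sum ≈ 111.3673.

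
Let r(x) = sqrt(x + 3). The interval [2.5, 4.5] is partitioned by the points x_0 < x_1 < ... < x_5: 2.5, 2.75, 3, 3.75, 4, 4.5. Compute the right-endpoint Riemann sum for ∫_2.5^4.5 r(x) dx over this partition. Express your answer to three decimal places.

Subinterval widths: 0.25, 0.25, 0.75, 0.25, 0.5.
Right endpoints: 2.75, 3, 3.75, 4, 4.5.
r(2.75) ≈ 2.398, r(3) ≈ 2.449, r(3.75) ≈ 2.598, r(4) ≈ 2.646, r(4.5) ≈ 2.739.
Sum = Σ Δx_i · r(x_i).
Sum ≈ 5.191.

5.191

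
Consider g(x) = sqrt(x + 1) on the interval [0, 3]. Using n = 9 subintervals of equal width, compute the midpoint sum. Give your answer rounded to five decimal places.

Δx = (3 − 0)/9 = 1/3.
Midpoints: 1/6, 0.5, 5/6, 7/6, 1.5, 11/6, 13/6, 2.5, 17/6.
g(1/6) ≈ 1.08012, g(0.5) ≈ 1.22474, g(5/6) ≈ 1.35401, g(7/6) ≈ 1.47196, g(1.5) ≈ 1.58114, g(11/6) ≈ 1.68325, g(13/6) ≈ 1.77951, g(2.5) ≈ 1.87083, g(17/6) ≈ 1.95789.
Sum = Δx · [g(1/6) + g(0.5) + g(5/6) + ...].
Sum ≈ 4.66782.

4.66782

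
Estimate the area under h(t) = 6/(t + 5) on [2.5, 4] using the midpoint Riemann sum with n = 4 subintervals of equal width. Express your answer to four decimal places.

Δt = (4 − 2.5)/4 = 0.375.
Midpoints: 2.6875, 3.0625, 3.4375, 3.8125.
h(2.6875) = 32/41, h(3.0625) = 32/43, h(3.4375) = 32/45, h(3.8125) = 32/47.
Sum = Δt · [h(2.6875) + h(3.0625) + h(3.4375) + h(3.8125)].
Sum ≈ 1.0937.

1.0937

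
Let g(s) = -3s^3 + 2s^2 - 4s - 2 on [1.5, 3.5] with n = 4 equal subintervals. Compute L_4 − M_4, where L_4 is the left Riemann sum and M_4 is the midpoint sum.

24.0625

L_4 = -81.5.
M_4 = -105.5625.
L_4 − M_4 = 24.0625.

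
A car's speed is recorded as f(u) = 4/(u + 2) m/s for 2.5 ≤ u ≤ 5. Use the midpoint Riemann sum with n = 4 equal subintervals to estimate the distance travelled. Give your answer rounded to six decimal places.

Δu = (5 − 2.5)/4 = 0.625.
Midpoints: 2.8125, 3.4375, 4.0625, 4.6875.
f(2.8125) = 64/77, f(3.4375) = 64/87, f(4.0625) = 64/97, f(4.6875) = 64/107.
Sum = Δu · [f(2.8125) + f(3.4375) + f(4.0625) + f(4.6875)].
Sum ≈ 1.765454.

1.765454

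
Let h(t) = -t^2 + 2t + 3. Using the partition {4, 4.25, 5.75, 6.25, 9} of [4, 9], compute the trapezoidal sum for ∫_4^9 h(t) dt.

Subinterval widths: 0.25, 1.5, 0.5, 2.75.
h(4) = -5, h(4.25) = -6.5625, h(5.75) = -18.5625, h(6.25) = -23.5625, h(9) = -60.
On each subinterval the trapezoid contributes (Δt_i/2)·[h(t_{i-1}) + h(t_i)].
Sum = -145.71875.

-145.71875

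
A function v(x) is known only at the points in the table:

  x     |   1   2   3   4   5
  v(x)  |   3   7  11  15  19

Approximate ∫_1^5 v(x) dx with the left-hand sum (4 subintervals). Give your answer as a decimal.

36

Δx = 1.
Sum = 1·[3 + 7 + 11 + 15] = 36.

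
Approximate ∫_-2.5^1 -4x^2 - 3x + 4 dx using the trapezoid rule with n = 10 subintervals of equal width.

Δx = (1 − (-2.5))/10 = 0.35.
f(-2.5) = -13.5, f(-2.15) = -8.04, f(-1.8) = -3.56, f(-1.45) = -0.06, f(-1.1) = 2.46, f(-0.75) = 4, f(-0.4) = 4.56, f(-0.05) = 4.14, f(0.3) = 2.74, f(0.65) = 0.36, f(1) = -3.
T_10 = (Δx/2)·[f(x_0) + 2f(x_1) + ... + 2f(x_{9}) + f(x_10)].
Sum = -0.5775.

-0.5775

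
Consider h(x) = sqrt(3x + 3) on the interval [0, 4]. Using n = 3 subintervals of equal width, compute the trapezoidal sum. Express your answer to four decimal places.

11.6865

Δx = (4 − 0)/3 = 4/3.
h(0) ≈ 1.7321, h(4/3) ≈ 2.6458, h(8/3) ≈ 3.3166, h(4) ≈ 3.8730.
T_3 = (Δx/2)·[h(x_0) + 2h(x_1) + 2h(x_2) + h(x_3)].
Sum ≈ 11.6865.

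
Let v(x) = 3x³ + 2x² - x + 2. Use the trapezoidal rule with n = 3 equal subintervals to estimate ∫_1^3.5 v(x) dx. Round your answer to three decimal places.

Δx = (3.5 − 1)/3 = 5/6.
v(1) = 6, v(11/6) = 25.375, v(8/3) = 634/9, v(3.5) = 151.625.
T_3 = (Δx/2)·[v(x_0) + 2v(x_1) + 2v(x_2) + v(x_3)].
Sum ≈ 145.527.

145.527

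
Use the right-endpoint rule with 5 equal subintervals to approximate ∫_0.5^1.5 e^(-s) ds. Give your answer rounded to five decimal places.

Δs = (1.5 − 0.5)/5 = 0.2.
Right endpoints: 0.7, 0.9, 1.1, 1.3, 1.5.
f(0.7) ≈ 0.49659, f(0.9) ≈ 0.40657, f(1.1) ≈ 0.33287, f(1.3) ≈ 0.27253, f(1.5) ≈ 0.22313.
Sum = Δs · [f(0.7) + f(0.9) + f(1.1) + f(1.3) + f(1.5)].
Sum ≈ 0.34634.

0.34634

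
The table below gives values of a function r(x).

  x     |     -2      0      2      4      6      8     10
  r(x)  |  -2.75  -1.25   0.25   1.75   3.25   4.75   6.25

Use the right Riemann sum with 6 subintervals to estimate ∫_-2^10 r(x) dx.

Δx = 2.
Sum = 2·[(-1.25) + 0.25 + 1.75 + 3.25 + 4.75 + 6.25] = 30.

30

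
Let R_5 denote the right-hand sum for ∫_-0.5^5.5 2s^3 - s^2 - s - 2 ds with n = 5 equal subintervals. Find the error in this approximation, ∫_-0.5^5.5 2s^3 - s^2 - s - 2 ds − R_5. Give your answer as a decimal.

Exact integral: ∫_-0.5^5.5 f(s) ds = 375.
R_5 = 573.36.
Error = 375 − 573.36 = -198.36.

-198.36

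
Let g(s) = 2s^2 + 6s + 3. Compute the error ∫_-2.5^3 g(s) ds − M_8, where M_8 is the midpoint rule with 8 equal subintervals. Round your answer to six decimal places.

0.433268

Exact integral: ∫_-2.5^3 g(s) ds ≈ 53.16666667.
M_8 ≈ 52.73339844.
Error ≈ 53.16666667 − 52.73339844 ≈ 0.433268.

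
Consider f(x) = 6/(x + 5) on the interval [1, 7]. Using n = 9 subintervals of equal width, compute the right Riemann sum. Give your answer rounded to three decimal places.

3.997

Δx = (7 − 1)/9 = 2/3.
Right endpoints: 5/3, 7/3, 3, 11/3, 13/3, 5, 17/3, 19/3, 7.
f(5/3) = 0.9, f(7/3) = 9/11, f(3) = 0.75, f(11/3) = 9/13, f(13/3) = 9/14, f(5) = 0.6, f(17/3) = 0.5625, f(19/3) = 9/17, f(7) = 0.5.
Sum = Δx · [f(5/3) + f(7/3) + f(3) + ...].
Sum ≈ 3.997.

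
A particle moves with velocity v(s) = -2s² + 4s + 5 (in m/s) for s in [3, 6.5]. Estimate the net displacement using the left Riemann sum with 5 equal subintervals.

Δs = (6.5 − 3)/5 = 0.7.
Left endpoints: 3, 3.7, 4.4, 5.1, 5.8.
v(3) = -1, v(3.7) = -7.58, v(4.4) = -16.12, v(5.1) = -26.62, v(5.8) = -39.08.
Sum = Δs · [v(3) + v(3.7) + v(4.4) + v(5.1) + v(5.8)].
Sum = -63.28.

-63.28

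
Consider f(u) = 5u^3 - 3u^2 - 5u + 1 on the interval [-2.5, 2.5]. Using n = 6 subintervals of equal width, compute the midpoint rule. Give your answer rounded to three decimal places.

Δu = (2.5 − (-2.5))/6 = 5/6.
Midpoints: -25/12, -1.25, -5/12, 5/12, 1.25, 25/12.
f(-25/12) = -80897/1728, f(-1.25) = -7.203125, f(-5/12) = 3803/1728, f(5/12) = -2147/1728, f(1.25) = -0.171875, f(25/12) = 39353/1728.
Sum = Δu · [f(-25/12) + f(-1.25) + f(-5/12) + ...].
Sum ≈ -25.382.

-25.382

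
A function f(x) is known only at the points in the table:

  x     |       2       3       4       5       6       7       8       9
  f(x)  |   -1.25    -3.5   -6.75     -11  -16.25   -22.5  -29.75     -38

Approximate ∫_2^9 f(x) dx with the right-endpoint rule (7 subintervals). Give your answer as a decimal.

-127.75

Δx = 1.
Sum = 1·[(-3.5) + (-6.75) + (-11) + (-16.25) + (-22.5) + (-29.75) + (-38)] = -127.75.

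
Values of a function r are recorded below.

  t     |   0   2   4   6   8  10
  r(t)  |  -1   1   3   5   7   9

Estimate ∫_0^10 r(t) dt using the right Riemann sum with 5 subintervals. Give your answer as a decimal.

50

Δt = 2.
Sum = 2·[1 + 3 + 5 + 7 + 9] = 50.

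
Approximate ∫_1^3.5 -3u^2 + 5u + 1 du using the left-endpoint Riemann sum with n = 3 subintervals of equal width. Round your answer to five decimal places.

Δu = (3.5 − 1)/3 = 5/6.
Left endpoints: 1, 11/6, 8/3.
f(1) = 3, f(11/6) = 1/12, f(8/3) = -7.
Sum = Δu · [f(1) + f(11/6) + f(8/3)].
Sum ≈ -3.26389.

-3.26389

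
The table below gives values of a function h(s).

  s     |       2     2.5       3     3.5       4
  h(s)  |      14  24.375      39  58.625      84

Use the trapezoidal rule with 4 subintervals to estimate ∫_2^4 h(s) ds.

Δs = 0.5.
T_4 = (0.5/2)·[14 + 2·24.375 + 2·39 + 2·58.625 + 84] = 85.5.

85.5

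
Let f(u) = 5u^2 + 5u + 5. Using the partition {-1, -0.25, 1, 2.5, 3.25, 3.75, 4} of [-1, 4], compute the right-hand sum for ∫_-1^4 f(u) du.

Subinterval widths: 0.75, 1.25, 1.5, 0.75, 0.5, 0.25.
Right endpoints: -0.25, 1, 2.5, 3.25, 3.75, 4.
f(-0.25) = 4.0625, f(1) = 15, f(2.5) = 48.75, f(3.25) = 74.0625, f(3.75) = 94.0625, f(4) = 105.
Sum = Σ Δu_i · f(u_i).
Sum = 223.75.

223.75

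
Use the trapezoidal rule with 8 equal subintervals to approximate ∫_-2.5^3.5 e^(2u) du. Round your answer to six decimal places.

647.462152

Δu = (3.5 − (-2.5))/8 = 0.75.
f(-2.5) ≈ 0.006738, f(-1.75) ≈ 0.030197, f(-1) ≈ 0.135335, f(-0.25) ≈ 0.606531, f(0.5) ≈ 2.718282, f(1.25) ≈ 12.182494, f(2) ≈ 54.598150, f(2.75) ≈ 244.691932, f(3.5) ≈ 1096.633158.
T_8 = (Δu/2)·[f(u_0) + 2f(u_1) + ... + 2f(u_{7}) + f(u_8)].
Sum ≈ 647.462152.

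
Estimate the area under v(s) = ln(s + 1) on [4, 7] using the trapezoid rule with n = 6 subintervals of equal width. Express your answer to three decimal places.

5.587

Δs = (7 − 4)/6 = 0.5.
v(4) ≈ 1.609, v(4.5) ≈ 1.705, v(5) ≈ 1.792, v(5.5) ≈ 1.872, v(6) ≈ 1.946, v(6.5) ≈ 2.015, v(7) ≈ 2.079.
T_6 = (Δs/2)·[v(s_0) + 2v(s_1) + ... + 2v(s_{5}) + v(s_6)].
Sum ≈ 5.587.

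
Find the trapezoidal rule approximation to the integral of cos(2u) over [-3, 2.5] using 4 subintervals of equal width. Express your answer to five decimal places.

Δu = (2.5 − (-3))/4 = 1.375.
f(-3) ≈ 0.96017, f(-1.625) ≈ -0.99413, f(-0.25) ≈ 0.87758, f(1.125) ≈ -0.62817, f(2.5) ≈ 0.28366.
T_4 = (Δu/2)·[f(u_0) + 2f(u_1) + 2f(u_2) + 2f(u_3) + f(u_4)].
Sum ≈ -0.16886.

-0.16886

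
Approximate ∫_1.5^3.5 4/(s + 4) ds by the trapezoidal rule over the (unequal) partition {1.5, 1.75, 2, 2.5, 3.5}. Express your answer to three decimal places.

Subinterval widths: 0.25, 0.25, 0.5, 1.
f(1.5) = 8/11, f(1.75) = 16/23, f(2) = 2/3, f(2.5) = 8/13, f(3.5) = 8/15.
On each subinterval the trapezoid contributes (Δs_i/2)·[f(s_{i-1}) + f(s_i)].
Sum ≈ 1.243.

1.243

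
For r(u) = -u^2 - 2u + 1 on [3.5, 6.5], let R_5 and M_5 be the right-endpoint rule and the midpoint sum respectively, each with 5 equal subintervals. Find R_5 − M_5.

R_5 = -115.23.
M_5 = -104.16.
R_5 − M_5 = -11.07.

-11.07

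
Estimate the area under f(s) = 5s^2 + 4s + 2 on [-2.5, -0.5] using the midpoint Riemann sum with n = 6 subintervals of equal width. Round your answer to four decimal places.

17.7407

Δs = (-0.5 − (-2.5))/6 = 1/3.
Midpoints: -7/3, -2, -5/3, -4/3, -1, -2/3.
f(-7/3) = 179/9, f(-2) = 14, f(-5/3) = 83/9, f(-4/3) = 50/9, f(-1) = 3, f(-2/3) = 14/9.
Sum = Δs · [f(-7/3) + f(-2) + f(-5/3) + ...].
Sum ≈ 17.7407.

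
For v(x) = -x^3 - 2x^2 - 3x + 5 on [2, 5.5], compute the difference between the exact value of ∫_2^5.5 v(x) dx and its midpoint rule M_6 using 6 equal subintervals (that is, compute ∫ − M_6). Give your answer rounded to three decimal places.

-1.315

Exact integral: ∫_2^5.5 v(x) dx ≈ -352.22396.
M_6 ≈ -350.90893.
Error ≈ -352.22396 − (-350.90893) ≈ -1.315.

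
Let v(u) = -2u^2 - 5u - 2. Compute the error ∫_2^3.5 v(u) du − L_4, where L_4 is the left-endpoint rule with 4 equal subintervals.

Exact integral: ∫_2^3.5 v(u) du = -46.875.
L_4 = -42.4453125.
Error = -46.875 − (-42.4453125) = -4.4296875.

-4.4296875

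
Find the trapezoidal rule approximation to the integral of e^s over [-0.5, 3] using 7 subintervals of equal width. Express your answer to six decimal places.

19.883138

Δs = (3 − (-0.5))/7 = 0.5.
f(-0.5) ≈ 0.606531, f(0) ≈ 1.000000, f(0.5) ≈ 1.648721, f(1) ≈ 2.718282, f(1.5) ≈ 4.481689, f(2) ≈ 7.389056, f(2.5) ≈ 12.182494, f(3) ≈ 20.085537.
T_7 = (Δs/2)·[f(s_0) + 2f(s_1) + ... + 2f(s_{6}) + f(s_7)].
Sum ≈ 19.883138.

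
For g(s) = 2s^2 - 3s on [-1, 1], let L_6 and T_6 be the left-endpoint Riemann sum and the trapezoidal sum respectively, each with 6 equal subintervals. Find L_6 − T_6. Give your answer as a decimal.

L_6 ≈ 2.407407.
T_6 ≈ 1.407407.
L_6 − T_6 = 1.

1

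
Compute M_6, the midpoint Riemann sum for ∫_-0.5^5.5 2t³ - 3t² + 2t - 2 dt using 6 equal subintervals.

303

Δt = (5.5 − (-0.5))/6 = 1.
Midpoints: 0, 1, 2, 3, 4, 5.
f(0) = -2, f(1) = -1, f(2) = 6, f(3) = 31, f(4) = 86, f(5) = 183.
Sum = Δt · [f(0) + f(1) + f(2) + ...].
Sum = 303.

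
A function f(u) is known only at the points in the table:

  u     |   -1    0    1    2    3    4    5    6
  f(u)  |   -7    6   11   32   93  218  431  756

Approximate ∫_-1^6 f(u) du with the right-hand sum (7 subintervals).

Δu = 1.
Sum = 1·[6 + 11 + 32 + 93 + 218 + 431 + 756] = 1547.

1547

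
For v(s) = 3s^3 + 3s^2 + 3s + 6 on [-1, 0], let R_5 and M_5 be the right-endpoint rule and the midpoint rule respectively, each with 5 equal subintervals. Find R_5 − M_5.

0.285

R_5 = 5.04.
M_5 = 4.755.
R_5 − M_5 = 0.285.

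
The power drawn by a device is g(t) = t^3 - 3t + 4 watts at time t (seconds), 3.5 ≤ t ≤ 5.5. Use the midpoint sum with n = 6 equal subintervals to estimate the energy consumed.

Δt = (5.5 − 3.5)/6 = 1/3.
Midpoints: 11/3, 4, 13/3, 14/3, 5, 16/3.
g(11/3) = 1142/27, g(4) = 56, g(13/3) = 1954/27, g(14/3) = 2474/27, g(5) = 114, g(16/3) = 3772/27.
Sum = Δt · [g(11/3) + g(4) + g(13/3) + ...].
Sum = 172.

172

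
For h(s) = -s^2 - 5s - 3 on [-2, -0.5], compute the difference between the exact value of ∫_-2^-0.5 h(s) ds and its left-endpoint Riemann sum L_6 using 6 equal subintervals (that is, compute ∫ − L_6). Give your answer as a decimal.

Exact integral: ∫_-2^-0.5 h(s) ds = 2.25.
L_6 = 2.703125.
Error = 2.25 − 2.703125 = -0.453125.

-0.453125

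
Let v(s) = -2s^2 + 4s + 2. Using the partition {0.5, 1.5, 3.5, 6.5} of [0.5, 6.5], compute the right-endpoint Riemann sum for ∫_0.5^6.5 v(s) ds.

-183

Subinterval widths: 1, 2, 3.
Right endpoints: 1.5, 3.5, 6.5.
v(1.5) = 3.5, v(3.5) = -8.5, v(6.5) = -56.5.
Sum = Σ Δs_i · v(s_i).
Sum = -183.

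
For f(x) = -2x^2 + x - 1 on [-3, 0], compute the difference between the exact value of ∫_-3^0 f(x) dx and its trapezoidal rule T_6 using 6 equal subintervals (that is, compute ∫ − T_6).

Exact integral: ∫_-3^0 f(x) dx = -25.5.
T_6 = -25.75.
Error = -25.5 − (-25.75) = 0.25.

0.25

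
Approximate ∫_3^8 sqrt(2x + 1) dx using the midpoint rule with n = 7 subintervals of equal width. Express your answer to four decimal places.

17.1937

Δx = (8 − 3)/7 = 5/7.
Midpoints: 47/14, 57/14, 67/14, 5.5, 87/14, 97/14, 107/14.
f(47/14) ≈ 2.7775, f(57/14) ≈ 3.0237, f(67/14) ≈ 3.2514, f(5.5) ≈ 3.4641, f(87/14) ≈ 3.6645, f(97/14) ≈ 3.8545, f(107/14) ≈ 4.0356.
Sum = Δx · [f(47/14) + f(57/14) + f(67/14) + ...].
Sum ≈ 17.1937.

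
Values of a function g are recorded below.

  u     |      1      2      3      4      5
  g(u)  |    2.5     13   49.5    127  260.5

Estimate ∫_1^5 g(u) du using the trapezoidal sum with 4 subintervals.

321

Δu = 1.
T_4 = (1/2)·[2.5 + 2·13 + 2·49.5 + 2·127 + 260.5] = 321.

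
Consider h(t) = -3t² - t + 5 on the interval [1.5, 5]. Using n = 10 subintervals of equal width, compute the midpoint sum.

-115.3928125

Δt = (5 − 1.5)/10 = 0.35.
Midpoints: 1.675, 2.025, 2.375, 2.725, 3.075, 3.425, 3.775, 4.125, 4.475, 4.825.
h(1.675) = -5.091875, h(2.025) = -9.326875, h(2.375) = -14.296875, h(2.725) = -20.001875, h(3.075) = -26.441875, h(3.425) = -33.616875, h(3.775) = -41.526875, h(4.125) = -50.171875, h(4.475) = -59.551875, h(4.825) = -69.666875.
Sum = Δt · [h(1.675) + h(2.025) + h(2.375) + ...].
Sum = -115.3928125.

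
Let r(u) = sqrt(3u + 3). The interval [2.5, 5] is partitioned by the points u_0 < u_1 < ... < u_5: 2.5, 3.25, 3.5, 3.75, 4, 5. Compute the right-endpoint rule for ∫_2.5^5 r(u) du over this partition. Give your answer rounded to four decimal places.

9.7512

Subinterval widths: 0.75, 0.25, 0.25, 0.25, 1.
Right endpoints: 3.25, 3.5, 3.75, 4, 5.
r(3.25) ≈ 3.5707, r(3.5) ≈ 3.6742, r(3.75) ≈ 3.7749, r(4) ≈ 3.8730, r(5) ≈ 4.2426.
Sum = Σ Δu_i · r(u_i).
Sum ≈ 9.7512.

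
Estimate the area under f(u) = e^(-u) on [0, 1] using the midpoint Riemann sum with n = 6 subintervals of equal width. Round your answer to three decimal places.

Δu = (1 − 0)/6 = 1/6.
Midpoints: 1/12, 0.25, 5/12, 7/12, 0.75, 11/12.
f(1/12) ≈ 0.920, f(0.25) ≈ 0.779, f(5/12) ≈ 0.659, f(7/12) ≈ 0.558, f(0.75) ≈ 0.472, f(11/12) ≈ 0.400.
Sum = Δu · [f(1/12) + f(0.25) + f(5/12) + ...].
Sum ≈ 0.631.

0.631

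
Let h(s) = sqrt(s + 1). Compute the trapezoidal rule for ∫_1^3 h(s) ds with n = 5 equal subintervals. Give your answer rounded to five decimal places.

3.44634

Δs = (3 − 1)/5 = 0.4.
h(1) ≈ 1.41421, h(1.4) ≈ 1.54919, h(1.8) ≈ 1.67332, h(2.2) ≈ 1.78885, h(2.6) ≈ 1.89737, h(3) ≈ 2.00000.
T_5 = (Δs/2)·[h(s_0) + 2h(s_1) + ... + 2h(s_{4}) + h(s_5)].
Sum ≈ 3.44634.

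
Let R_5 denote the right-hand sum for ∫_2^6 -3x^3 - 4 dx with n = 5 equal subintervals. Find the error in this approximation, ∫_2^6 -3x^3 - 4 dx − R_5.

264.96

Exact integral: ∫_2^6 f(x) dx = -976.
R_5 = -1240.96.
Error = -976 − (-1240.96) = 264.96.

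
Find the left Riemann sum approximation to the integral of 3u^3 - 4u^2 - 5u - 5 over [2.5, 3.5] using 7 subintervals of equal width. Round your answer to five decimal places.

23.22704

Δu = (3.5 − 2.5)/7 = 1/7.
Left endpoints: 2.5, 37/14, 39/14, 41/14, 43/14, 45/14, 47/14.
f(2.5) = 4.375, f(37/14) = 25315/2744, f(39/14) = 40841/2744, f(41/14) = 58727/2744, f(43/14) = 79117/2744, f(45/14) = 102155/2744, f(47/14) = 127985/2744.
Sum = Δu · [f(2.5) + f(37/14) + f(39/14) + ...].
Sum ≈ 23.22704.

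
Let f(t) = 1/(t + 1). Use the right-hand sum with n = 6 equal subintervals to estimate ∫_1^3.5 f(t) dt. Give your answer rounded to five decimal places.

Δt = (3.5 − 1)/6 = 5/12.
Right endpoints: 17/12, 11/6, 2.25, 8/3, 37/12, 3.5.
f(17/12) = 12/29, f(11/6) = 6/17, f(2.25) = 4/13, f(8/3) = 3/11, f(37/12) = 12/49, f(3.5) = 2/9.
Sum = Δt · [f(17/12) + f(11/6) + f(2.25) + ...].
Sum ≈ 0.75595.

0.75595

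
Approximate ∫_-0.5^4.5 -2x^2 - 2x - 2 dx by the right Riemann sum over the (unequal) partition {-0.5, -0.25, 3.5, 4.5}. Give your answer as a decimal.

Subinterval widths: 0.25, 3.75, 1.
Right endpoints: -0.25, 3.5, 4.5.
f(-0.25) = -1.625, f(3.5) = -33.5, f(4.5) = -51.5.
Sum = Σ Δx_i · f(x_i).
Sum = -177.53125.

-177.53125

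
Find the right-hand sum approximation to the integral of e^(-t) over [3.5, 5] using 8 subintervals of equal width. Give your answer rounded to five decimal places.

0.02133

Δt = (5 − 3.5)/8 = 0.1875.
Right endpoints: 3.6875, 3.875, 4.0625, 4.25, 4.4375, 4.625, 4.8125, 5.
f(3.6875) ≈ 0.02503, f(3.875) ≈ 0.02075, f(4.0625) ≈ 0.01721, f(4.25) ≈ 0.01426, f(4.4375) ≈ 0.01183, f(4.625) ≈ 0.00980, f(4.8125) ≈ 0.00813, f(5) ≈ 0.00674.
Sum = Δt · [f(3.6875) + f(3.875) + f(4.0625) + ...].
Sum ≈ 0.02133.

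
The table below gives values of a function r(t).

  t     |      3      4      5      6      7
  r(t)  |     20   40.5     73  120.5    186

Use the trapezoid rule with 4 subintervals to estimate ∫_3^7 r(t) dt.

Δt = 1.
T_4 = (1/2)·[20 + 2·40.5 + 2·73 + 2·120.5 + 186] = 337.

337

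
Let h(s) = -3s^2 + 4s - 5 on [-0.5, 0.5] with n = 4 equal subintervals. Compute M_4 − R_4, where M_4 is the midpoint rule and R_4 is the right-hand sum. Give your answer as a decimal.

M_4 = -5.234375.
R_4 = -4.78125.
M_4 − R_4 = -0.453125.

-0.453125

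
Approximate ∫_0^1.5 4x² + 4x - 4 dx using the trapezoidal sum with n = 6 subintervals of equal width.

Δx = (1.5 − 0)/6 = 0.25.
f(0) = -4, f(0.25) = -2.75, f(0.5) = -1, f(0.75) = 1.25, f(1) = 4, f(1.25) = 7.25, f(1.5) = 11.
T_6 = (Δx/2)·[f(x_0) + 2f(x_1) + ... + 2f(x_{5}) + f(x_6)].
Sum = 3.0625.

3.0625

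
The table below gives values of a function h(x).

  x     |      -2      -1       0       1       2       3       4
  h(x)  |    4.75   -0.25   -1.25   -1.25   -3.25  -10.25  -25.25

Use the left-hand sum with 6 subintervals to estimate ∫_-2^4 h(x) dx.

Δx = 1.
Sum = 1·[4.75 + (-0.25) + (-1.25) + (-1.25) + (-3.25) + (-10.25)] = -11.5.

-11.5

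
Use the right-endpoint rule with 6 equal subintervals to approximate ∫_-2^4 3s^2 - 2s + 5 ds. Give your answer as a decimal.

105

Δs = (4 − (-2))/6 = 1.
Right endpoints: -1, 0, 1, 2, 3, 4.
f(-1) = 10, f(0) = 5, f(1) = 6, f(2) = 13, f(3) = 26, f(4) = 45.
Sum = Δs · [f(-1) + f(0) + f(1) + ...].
Sum = 105.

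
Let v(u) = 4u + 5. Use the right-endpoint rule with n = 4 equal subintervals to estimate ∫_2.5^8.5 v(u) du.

180

Δu = (8.5 − 2.5)/4 = 1.5.
Right endpoints: 4, 5.5, 7, 8.5.
v(4) = 21, v(5.5) = 27, v(7) = 33, v(8.5) = 39.
Sum = Δu · [v(4) + v(5.5) + v(7) + v(8.5)].
Sum = 180.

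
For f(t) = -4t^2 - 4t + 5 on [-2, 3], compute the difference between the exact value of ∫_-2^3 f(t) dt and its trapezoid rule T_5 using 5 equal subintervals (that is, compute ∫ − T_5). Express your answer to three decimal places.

Exact integral: ∫_-2^3 f(t) dt ≈ -31.66667.
T_5 = -35.
Error ≈ -31.66667 − (-35) ≈ 3.333.

3.333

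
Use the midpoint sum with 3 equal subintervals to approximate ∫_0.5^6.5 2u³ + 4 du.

Δu = (6.5 − 0.5)/3 = 2.
Midpoints: 1.5, 3.5, 5.5.
f(1.5) = 10.75, f(3.5) = 89.75, f(5.5) = 336.75.
Sum = Δu · [f(1.5) + f(3.5) + f(5.5)].
Sum = 874.5.

874.5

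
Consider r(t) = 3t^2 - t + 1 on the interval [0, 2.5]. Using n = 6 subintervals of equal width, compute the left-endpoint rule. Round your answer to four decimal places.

Δt = (2.5 − 0)/6 = 5/12.
Left endpoints: 0, 5/12, 5/6, 1.25, 5/3, 25/12.
r(0) = 1, r(5/12) = 53/48, r(5/6) = 2.25, r(1.25) = 4.4375, r(5/3) = 23/3, r(25/12) = 11.9375.
Sum = Δt · [r(0) + r(5/12) + r(5/6) + ...].
Sum ≈ 11.8316.

11.8316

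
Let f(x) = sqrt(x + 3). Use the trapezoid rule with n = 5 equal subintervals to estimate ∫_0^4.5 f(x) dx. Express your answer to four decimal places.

10.2218

Δx = (4.5 − 0)/5 = 0.9.
f(0) ≈ 1.7321, f(0.9) ≈ 1.9748, f(1.8) ≈ 2.1909, f(2.7) ≈ 2.3875, f(3.6) ≈ 2.5690, f(4.5) ≈ 2.7386.
T_5 = (Δx/2)·[f(x_0) + 2f(x_1) + ... + 2f(x_{4}) + f(x_5)].
Sum ≈ 10.2218.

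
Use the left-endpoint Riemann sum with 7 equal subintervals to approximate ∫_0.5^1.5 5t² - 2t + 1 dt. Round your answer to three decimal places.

Δt = (1.5 − 0.5)/7 = 1/7.
Left endpoints: 0.5, 9/14, 11/14, 13/14, 15/14, 17/14, 19/14.
f(0.5) = 1.25, f(9/14) = 349/196, f(11/14) = 493/196, f(13/14) = 677/196, f(15/14) = 901/196, f(17/14) = 1165/196, f(19/14) = 1469/196.
Sum = Δt · [f(0.5) + f(9/14) + f(11/14) + ...].
Sum ≈ 3.862.

3.862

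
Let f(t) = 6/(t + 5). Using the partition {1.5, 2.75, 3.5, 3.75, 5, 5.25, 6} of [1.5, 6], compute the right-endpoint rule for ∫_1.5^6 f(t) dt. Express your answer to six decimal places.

Subinterval widths: 1.25, 0.75, 0.25, 1.25, 0.25, 0.75.
Right endpoints: 2.75, 3.5, 3.75, 5, 5.25, 6.
f(2.75) = 24/31, f(3.5) = 12/17, f(3.75) = 24/35, f(5) = 0.6, f(5.25) = 24/41, f(6) = 6/11.
Sum = Σ Δt_i · f(t_i).
Sum ≈ 2.974015.

2.974015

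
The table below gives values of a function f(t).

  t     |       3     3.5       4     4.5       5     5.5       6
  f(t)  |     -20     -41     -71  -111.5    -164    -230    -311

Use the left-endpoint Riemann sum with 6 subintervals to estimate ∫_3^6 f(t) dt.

-318.75

Δt = 0.5.
Sum = 0.5·[(-20) + (-41) + (-71) + (-111.5) + (-164) + (-230)] = -318.75.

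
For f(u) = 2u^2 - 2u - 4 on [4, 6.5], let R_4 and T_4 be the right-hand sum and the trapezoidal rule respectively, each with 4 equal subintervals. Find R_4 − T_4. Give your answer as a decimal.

R_4 = 119.3359375.
T_4 = 104.4921875.
R_4 − T_4 = 14.84375.

14.84375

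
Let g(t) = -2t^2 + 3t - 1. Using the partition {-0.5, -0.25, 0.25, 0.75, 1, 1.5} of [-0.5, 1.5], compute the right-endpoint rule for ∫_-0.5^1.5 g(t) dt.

-1.09375

Subinterval widths: 0.25, 0.5, 0.5, 0.25, 0.5.
Right endpoints: -0.25, 0.25, 0.75, 1, 1.5.
g(-0.25) = -1.875, g(0.25) = -0.375, g(0.75) = 0.125, g(1) = 0, g(1.5) = -1.
Sum = Σ Δt_i · g(t_i).
Sum = -1.09375.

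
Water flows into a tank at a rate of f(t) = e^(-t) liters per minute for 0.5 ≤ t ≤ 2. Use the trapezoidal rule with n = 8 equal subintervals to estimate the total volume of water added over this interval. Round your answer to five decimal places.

0.47258

Δt = (2 − 0.5)/8 = 0.1875.
f(0.5) ≈ 0.60653, f(0.6875) ≈ 0.50283, f(0.875) ≈ 0.41686, f(1.0625) ≈ 0.34559, f(1.25) ≈ 0.28650, f(1.4375) ≈ 0.23752, f(1.625) ≈ 0.19691, f(1.8125) ≈ 0.16325, f(2) ≈ 0.13534.
T_8 = (Δt/2)·[f(t_0) + 2f(t_1) + ... + 2f(t_{7}) + f(t_8)].
Sum ≈ 0.47258.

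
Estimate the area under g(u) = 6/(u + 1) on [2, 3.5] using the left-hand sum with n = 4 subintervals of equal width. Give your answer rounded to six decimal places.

Δu = (3.5 − 2)/4 = 0.375.
Left endpoints: 2, 2.375, 2.75, 3.125.
g(2) = 2, g(2.375) = 16/9, g(2.75) = 1.6, g(3.125) = 16/11.
Sum = Δu · [g(2) + g(2.375) + g(2.75) + g(3.125)].
Sum ≈ 2.562121.

2.562121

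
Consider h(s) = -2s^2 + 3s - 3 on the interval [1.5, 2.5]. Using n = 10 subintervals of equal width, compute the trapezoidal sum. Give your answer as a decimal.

Δs = (2.5 − 1.5)/10 = 0.1.
h(1.5) = -3, h(1.6) = -3.32, h(1.7) = -3.68, h(1.8) = -4.08, h(1.9) = -4.52, h(2) = -5, h(2.1) = -5.52, h(2.2) = -6.08, h(2.3) = -6.68, h(2.4) = -7.32, h(2.5) = -8.
T_10 = (Δs/2)·[h(s_0) + 2h(s_1) + ... + 2h(s_{9}) + h(s_10)].
Sum = -5.17.

-5.17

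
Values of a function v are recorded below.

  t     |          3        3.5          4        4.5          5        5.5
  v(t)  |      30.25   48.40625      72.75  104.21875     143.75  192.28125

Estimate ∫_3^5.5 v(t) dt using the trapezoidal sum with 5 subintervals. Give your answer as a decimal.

Δt = 0.5.
T_5 = (0.5/2)·[30.25 + 2·48.40625 + 2·72.75 + 2·104.21875 + 2·143.75 + 192.28125] = 240.1953125.

240.1953125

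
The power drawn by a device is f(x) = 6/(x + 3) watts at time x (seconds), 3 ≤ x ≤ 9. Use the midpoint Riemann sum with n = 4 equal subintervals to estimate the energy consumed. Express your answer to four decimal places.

Δx = (9 − 3)/4 = 1.5.
Midpoints: 3.75, 5.25, 6.75, 8.25.
f(3.75) = 8/9, f(5.25) = 8/11, f(6.75) = 8/13, f(8.25) = 8/15.
Sum = Δx · [f(3.75) + f(5.25) + f(6.75) + f(8.25)].
Sum ≈ 4.1473.

4.1473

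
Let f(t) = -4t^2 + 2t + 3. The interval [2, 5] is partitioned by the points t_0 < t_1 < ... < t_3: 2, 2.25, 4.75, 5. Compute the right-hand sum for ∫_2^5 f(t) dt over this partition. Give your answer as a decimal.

Subinterval widths: 0.25, 2.5, 0.25.
Right endpoints: 2.25, 4.75, 5.
f(2.25) = -12.75, f(4.75) = -77.75, f(5) = -87.
Sum = Σ Δt_i · f(t_i).
Sum = -219.3125.

-219.3125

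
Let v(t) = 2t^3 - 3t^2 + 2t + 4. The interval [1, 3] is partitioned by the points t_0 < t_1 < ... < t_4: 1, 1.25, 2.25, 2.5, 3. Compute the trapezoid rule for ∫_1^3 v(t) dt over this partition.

Subinterval widths: 0.25, 1, 0.25, 0.5.
v(1) = 5, v(1.25) = 5.71875, v(2.25) = 16.09375, v(2.5) = 21.5, v(3) = 37.
On each subinterval the trapezoid contributes (Δt_i/2)·[v(t_{i-1}) + v(t_i)].
Sum = 31.5703125.

31.5703125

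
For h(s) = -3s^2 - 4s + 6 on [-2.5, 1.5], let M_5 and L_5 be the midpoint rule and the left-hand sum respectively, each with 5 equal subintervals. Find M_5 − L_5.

M_5 = 13.64.
L_5 = 13.32.
M_5 − L_5 = 0.32.

0.32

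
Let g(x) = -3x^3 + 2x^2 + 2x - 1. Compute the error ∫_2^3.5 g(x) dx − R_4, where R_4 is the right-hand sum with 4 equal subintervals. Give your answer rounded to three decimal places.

16.761

Exact integral: ∫_2^3.5 g(x) dx = -70.546875.
R_4 ≈ -87.30762.
Error ≈ -70.546875 − (-87.30762) ≈ 16.761.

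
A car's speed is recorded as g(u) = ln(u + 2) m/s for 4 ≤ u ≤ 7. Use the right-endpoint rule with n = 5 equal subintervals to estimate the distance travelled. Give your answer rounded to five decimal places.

6.14444

Δu = (7 − 4)/5 = 0.6.
Right endpoints: 4.6, 5.2, 5.8, 6.4, 7.
g(4.6) ≈ 1.88707, g(5.2) ≈ 1.97408, g(5.8) ≈ 2.05412, g(6.4) ≈ 2.12823, g(7) ≈ 2.19722.
Sum = Δu · [g(4.6) + g(5.2) + g(5.8) + g(6.4) + g(7)].
Sum ≈ 6.14444.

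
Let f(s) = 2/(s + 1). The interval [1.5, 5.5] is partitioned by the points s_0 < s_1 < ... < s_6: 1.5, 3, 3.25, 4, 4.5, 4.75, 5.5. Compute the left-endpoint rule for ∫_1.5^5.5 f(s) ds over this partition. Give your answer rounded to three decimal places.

Subinterval widths: 1.5, 0.25, 0.75, 0.5, 0.25, 0.75.
Left endpoints: 1.5, 3, 3.25, 4, 4.5, 4.75.
f(1.5) = 0.8, f(3) = 0.5, f(3.25) = 8/17, f(4) = 0.4, f(4.5) = 4/11, f(4.75) = 8/23.
Sum = Σ Δs_i · f(s_i).
Sum ≈ 2.230.

2.230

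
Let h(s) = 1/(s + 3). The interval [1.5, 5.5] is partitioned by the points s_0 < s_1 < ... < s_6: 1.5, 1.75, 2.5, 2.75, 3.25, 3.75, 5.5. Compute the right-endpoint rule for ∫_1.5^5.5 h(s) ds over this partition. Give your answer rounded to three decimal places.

0.592

Subinterval widths: 0.25, 0.75, 0.25, 0.5, 0.5, 1.75.
Right endpoints: 1.75, 2.5, 2.75, 3.25, 3.75, 5.5.
h(1.75) = 4/19, h(2.5) = 2/11, h(2.75) = 4/23, h(3.25) = 0.16, h(3.75) = 4/27, h(5.5) = 2/17.
Sum = Σ Δs_i · h(s_i).
Sum ≈ 0.592.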